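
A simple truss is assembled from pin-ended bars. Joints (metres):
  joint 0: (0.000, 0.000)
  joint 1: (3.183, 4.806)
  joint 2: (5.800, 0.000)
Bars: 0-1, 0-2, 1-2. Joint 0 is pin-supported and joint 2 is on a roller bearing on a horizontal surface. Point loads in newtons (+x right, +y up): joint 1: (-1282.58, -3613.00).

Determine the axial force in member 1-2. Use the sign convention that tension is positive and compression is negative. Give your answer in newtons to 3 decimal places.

N=3 nodes, M=3 members, R=3 reactions → 2N=6, M+R=6
member 0 (0-1): L=5.7645, (cx,cy)=(0.5522,0.8337)
member 1 (0-2): L=5.8000, (cx,cy)=(1.0000,0.0000)
member 2 (1-2): L=5.4723, (cx,cy)=(0.4782,-0.8782)
solve A·x = −loads:
  F[0-1] = -3230.0502 N (compression)
  F[0-2] = +500.9748 N (tension)
  F[1-2] = -1047.5721 N (compression)
  Rx@0 = +1282.5800 N
  Ry@0 = +2692.9828 N
  Ry@2 = +920.0172 N

-1047.572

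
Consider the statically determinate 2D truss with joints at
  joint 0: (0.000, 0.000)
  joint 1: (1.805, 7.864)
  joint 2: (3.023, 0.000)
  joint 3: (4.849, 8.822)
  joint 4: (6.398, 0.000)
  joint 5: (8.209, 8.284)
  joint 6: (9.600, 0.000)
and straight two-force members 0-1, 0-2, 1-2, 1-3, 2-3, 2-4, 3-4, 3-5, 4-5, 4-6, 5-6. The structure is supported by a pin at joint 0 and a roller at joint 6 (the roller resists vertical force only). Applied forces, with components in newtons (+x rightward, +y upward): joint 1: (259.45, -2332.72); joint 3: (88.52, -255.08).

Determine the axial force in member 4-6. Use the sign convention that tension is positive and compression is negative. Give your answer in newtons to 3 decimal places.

144.628

N=7 nodes, M=11 members, R=3 reactions → 2N=14, M+R=14
member 0 (0-1): L=8.0685, (cx,cy)=(0.2237,0.9747)
member 1 (0-2): L=3.0230, (cx,cy)=(1.0000,0.0000)
member 2 (1-2): L=7.9578, (cx,cy)=(0.1531,-0.9882)
member 3 (1-3): L=3.1912, (cx,cy)=(0.9539,0.3002)
member 4 (2-3): L=9.0090, (cx,cy)=(0.2027,0.9792)
member 5 (2-4): L=3.3750, (cx,cy)=(1.0000,0.0000)
member 6 (3-4): L=8.9570, (cx,cy)=(0.1729,-0.9849)
member 7 (3-5): L=3.4028, (cx,cy)=(0.9874,-0.1581)
member 8 (4-5): L=8.4796, (cx,cy)=(0.2136,0.9769)
member 9 (4-6): L=3.2020, (cx,cy)=(1.0000,0.0000)
member 10 (5-6): L=8.4000, (cx,cy)=(0.1656,-0.9862)
solve A·x = −loads:
  F[0-1] = -1771.3731 N (compression)
  F[0-2] = +744.2435 N (tension)
  F[1-2] = -784.0781 N (compression)
  F[1-3] = -561.6182 N (compression)
  F[2-3] = +791.2632 N (tension)
  F[2-4] = +463.8558 N (tension)
  F[3-4] = -822.2046 N (compression)
  F[3-5] = -325.7625 N (compression)
  F[4-5] = +828.9418 N (tension)
  F[4-6] = +144.6279 N (tension)
  F[5-6] = -873.3790 N (compression)
  Rx@0 = -347.9700 N
  Ry@0 = +1726.4791 N
  Ry@6 = +861.3209 N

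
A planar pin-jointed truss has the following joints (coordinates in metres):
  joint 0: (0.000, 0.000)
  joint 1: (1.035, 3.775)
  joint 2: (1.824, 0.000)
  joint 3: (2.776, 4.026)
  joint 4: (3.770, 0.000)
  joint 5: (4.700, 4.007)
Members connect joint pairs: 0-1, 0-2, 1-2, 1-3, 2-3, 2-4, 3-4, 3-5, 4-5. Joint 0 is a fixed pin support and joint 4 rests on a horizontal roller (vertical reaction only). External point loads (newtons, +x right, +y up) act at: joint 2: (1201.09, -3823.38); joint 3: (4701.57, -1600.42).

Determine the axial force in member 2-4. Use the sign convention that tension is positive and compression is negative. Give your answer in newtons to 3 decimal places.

1987.286

N=6 nodes, M=9 members, R=3 reactions → 2N=12, M+R=12
member 0 (0-1): L=3.9143, (cx,cy)=(0.2644,0.9644)
member 1 (0-2): L=1.8240, (cx,cy)=(1.0000,0.0000)
member 2 (1-2): L=3.8566, (cx,cy)=(0.2046,-0.9788)
member 3 (1-3): L=1.7590, (cx,cy)=(0.9898,0.1427)
member 4 (2-3): L=4.1370, (cx,cy)=(0.2301,0.9732)
member 5 (2-4): L=1.9460, (cx,cy)=(1.0000,0.0000)
member 6 (3-4): L=4.1469, (cx,cy)=(0.2397,-0.9708)
member 7 (3-5): L=1.9241, (cx,cy)=(1.0000,-0.0099)
member 8 (4-5): L=4.1135, (cx,cy)=(0.2261,0.9741)
solve A·x = −loads:
  F[0-1] = +2722.1915 N (tension)
  F[0-2] = +5182.8740 N (tension)
  F[1-2] = -2500.6700 N (compression)
  F[1-3] = +1244.1191 N (tension)
  F[2-3] = +6444.0979 N (tension)
  F[2-4] = +1987.2856 N (tension)
  F[3-4] = -8290.8034 N (compression)
  F[3-5] = -0.0000 N (compression)
  F[4-5] = +0.0000 N (tension)
  Rx@0 = -5902.6600 N
  Ry@0 = -2625.3066 N
  Ry@4 = +8049.1066 N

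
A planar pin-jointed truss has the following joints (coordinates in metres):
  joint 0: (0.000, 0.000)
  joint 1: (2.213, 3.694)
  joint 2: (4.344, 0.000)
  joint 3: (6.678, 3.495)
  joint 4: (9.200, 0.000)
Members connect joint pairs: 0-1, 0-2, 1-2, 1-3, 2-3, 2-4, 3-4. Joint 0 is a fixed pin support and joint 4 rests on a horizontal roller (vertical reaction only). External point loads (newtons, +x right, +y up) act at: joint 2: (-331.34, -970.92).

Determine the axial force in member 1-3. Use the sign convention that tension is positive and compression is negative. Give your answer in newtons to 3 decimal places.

N=5 nodes, M=7 members, R=3 reactions → 2N=10, M+R=10
member 0 (0-1): L=4.3062, (cx,cy)=(0.5139,0.8578)
member 1 (0-2): L=4.3440, (cx,cy)=(1.0000,0.0000)
member 2 (1-2): L=4.2646, (cx,cy)=(0.4997,-0.8662)
member 3 (1-3): L=4.4694, (cx,cy)=(0.9990,-0.0445)
member 4 (2-3): L=4.2027, (cx,cy)=(0.5554,0.8316)
member 5 (2-4): L=4.8560, (cx,cy)=(1.0000,0.0000)
member 6 (3-4): L=4.3099, (cx,cy)=(0.5852,-0.8109)
solve A·x = −loads:
  F[0-1] = -597.4031 N (compression)
  F[0-2] = -24.3255 N (compression)
  F[1-2] = +623.4640 N (tension)
  F[1-3] = -619.1706 N (compression)
  F[2-3] = +518.1207 N (tension)
  F[2-4] = +330.8136 N (tension)
  F[3-4] = -565.3386 N (compression)
  Rx@0 = +331.3400 N
  Ry@0 = +512.4769 N
  Ry@4 = +458.4431 N

-619.171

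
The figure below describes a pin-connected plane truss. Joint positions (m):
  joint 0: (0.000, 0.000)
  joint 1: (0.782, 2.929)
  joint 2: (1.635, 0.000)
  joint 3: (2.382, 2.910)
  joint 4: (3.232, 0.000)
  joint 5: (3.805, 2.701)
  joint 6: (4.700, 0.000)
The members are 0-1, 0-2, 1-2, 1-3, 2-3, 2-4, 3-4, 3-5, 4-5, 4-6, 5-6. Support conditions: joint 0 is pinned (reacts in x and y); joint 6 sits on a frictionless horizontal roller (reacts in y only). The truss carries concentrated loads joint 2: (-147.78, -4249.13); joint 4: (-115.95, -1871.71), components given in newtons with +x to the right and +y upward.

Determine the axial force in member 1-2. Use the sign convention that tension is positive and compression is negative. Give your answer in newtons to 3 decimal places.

3518.236

N=7 nodes, M=11 members, R=3 reactions → 2N=14, M+R=14
member 0 (0-1): L=3.0316, (cx,cy)=(0.2580,0.9662)
member 1 (0-2): L=1.6350, (cx,cy)=(1.0000,0.0000)
member 2 (1-2): L=3.0507, (cx,cy)=(0.2796,-0.9601)
member 3 (1-3): L=1.6001, (cx,cy)=(0.9999,-0.0119)
member 4 (2-3): L=3.0043, (cx,cy)=(0.2486,0.9686)
member 5 (2-4): L=1.5970, (cx,cy)=(1.0000,0.0000)
member 6 (3-4): L=3.0316, (cx,cy)=(0.2804,-0.9599)
member 7 (3-5): L=1.4383, (cx,cy)=(0.9894,-0.1453)
member 8 (4-5): L=2.7611, (cx,cy)=(0.2075,0.9782)
member 9 (4-6): L=1.4680, (cx,cy)=(1.0000,0.0000)
member 10 (5-6): L=2.8454, (cx,cy)=(0.3145,-0.9492)
solve A·x = −loads:
  F[0-1] = -3473.1224 N (compression)
  F[0-2] = +632.1622 N (tension)
  F[1-2] = +3518.2357 N (tension)
  F[1-3] = -1879.7578 N (compression)
  F[2-3] = +899.4705 N (tension)
  F[2-4] = +1540.0313 N (tension)
  F[3-4] = -707.8689 N (compression)
  F[3-5] = -1473.1455 N (compression)
  F[4-5] = +2607.9619 N (tension)
  F[4-6] = +916.2912 N (tension)
  F[5-6] = -2913.1117 N (compression)
  Rx@0 = +263.7300 N
  Ry@0 = +3355.5859 N
  Ry@6 = +2765.2541 N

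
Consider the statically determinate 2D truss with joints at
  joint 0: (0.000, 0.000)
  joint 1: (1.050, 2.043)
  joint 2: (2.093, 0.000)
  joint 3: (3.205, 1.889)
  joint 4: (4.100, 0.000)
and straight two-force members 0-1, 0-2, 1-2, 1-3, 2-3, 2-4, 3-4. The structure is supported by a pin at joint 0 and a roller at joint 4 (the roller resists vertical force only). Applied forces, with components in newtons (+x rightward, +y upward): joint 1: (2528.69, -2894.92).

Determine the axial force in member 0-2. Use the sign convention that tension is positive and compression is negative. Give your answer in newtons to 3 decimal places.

2987.910

N=5 nodes, M=7 members, R=3 reactions → 2N=10, M+R=10
member 0 (0-1): L=2.2970, (cx,cy)=(0.4571,0.8894)
member 1 (0-2): L=2.0930, (cx,cy)=(1.0000,0.0000)
member 2 (1-2): L=2.2938, (cx,cy)=(0.4547,-0.8906)
member 3 (1-3): L=2.1605, (cx,cy)=(0.9975,-0.0713)
member 4 (2-3): L=2.1920, (cx,cy)=(0.5073,0.8618)
member 5 (2-4): L=2.0070, (cx,cy)=(1.0000,0.0000)
member 6 (3-4): L=2.0903, (cx,cy)=(0.4282,-0.9037)
solve A·x = −loads:
  F[0-1] = -1004.6111 N (compression)
  F[0-2] = +2987.9097 N (tension)
  F[1-2] = -2083.4141 N (compression)
  F[1-3] = -2045.7929 N (compression)
  F[2-3] = +2153.2262 N (tension)
  F[2-4] = +948.2592 N (tension)
  F[3-4] = -2214.6865 N (compression)
  Rx@0 = -2528.6900 N
  Ry@0 = +893.5103 N
  Ry@4 = +2001.4097 N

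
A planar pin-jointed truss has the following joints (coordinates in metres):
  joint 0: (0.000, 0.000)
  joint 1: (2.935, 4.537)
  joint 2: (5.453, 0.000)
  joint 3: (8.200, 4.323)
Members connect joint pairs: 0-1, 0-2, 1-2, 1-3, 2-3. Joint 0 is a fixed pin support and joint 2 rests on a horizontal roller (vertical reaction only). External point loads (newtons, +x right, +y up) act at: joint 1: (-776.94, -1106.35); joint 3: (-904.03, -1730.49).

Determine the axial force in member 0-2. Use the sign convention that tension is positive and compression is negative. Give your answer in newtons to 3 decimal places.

N=4 nodes, M=5 members, R=3 reactions → 2N=8, M+R=8
member 0 (0-1): L=5.4036, (cx,cy)=(0.5432,0.8396)
member 1 (0-2): L=5.4530, (cx,cy)=(1.0000,0.0000)
member 2 (1-2): L=5.1889, (cx,cy)=(0.4853,-0.8744)
member 3 (1-3): L=5.2693, (cx,cy)=(0.9992,-0.0406)
member 4 (2-3): L=5.1219, (cx,cy)=(0.5363,0.8440)
solve A·x = −loads:
  F[0-1] = -1193.6727 N (compression)
  F[0-2] = -1032.6157 N (compression)
  F[1-2] = -127.9288 N (compression)
  F[1-3] = +190.8227 N (tension)
  F[2-3] = -2041.1251 N (compression)
  Rx@0 = +1680.9700 N
  Ry@0 = +1002.2431 N
  Ry@2 = +1834.5969 N

-1032.616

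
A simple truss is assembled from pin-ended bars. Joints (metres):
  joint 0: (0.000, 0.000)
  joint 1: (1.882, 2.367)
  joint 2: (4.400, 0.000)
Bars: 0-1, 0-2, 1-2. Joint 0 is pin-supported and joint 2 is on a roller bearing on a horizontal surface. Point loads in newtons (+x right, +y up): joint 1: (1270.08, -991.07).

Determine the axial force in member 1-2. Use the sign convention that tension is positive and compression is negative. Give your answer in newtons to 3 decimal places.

-1616.465

N=3 nodes, M=3 members, R=3 reactions → 2N=6, M+R=6
member 0 (0-1): L=3.0240, (cx,cy)=(0.6224,0.7827)
member 1 (0-2): L=4.4000, (cx,cy)=(1.0000,0.0000)
member 2 (1-2): L=3.4559, (cx,cy)=(0.7286,-0.6849)
solve A·x = −loads:
  F[0-1] = +148.3040 N (tension)
  F[0-2] = +1177.7825 N (tension)
  F[1-2] = -1616.4651 N (compression)
  Rx@0 = -1270.0800 N
  Ry@0 = -116.0830 N
  Ry@2 = +1107.1530 N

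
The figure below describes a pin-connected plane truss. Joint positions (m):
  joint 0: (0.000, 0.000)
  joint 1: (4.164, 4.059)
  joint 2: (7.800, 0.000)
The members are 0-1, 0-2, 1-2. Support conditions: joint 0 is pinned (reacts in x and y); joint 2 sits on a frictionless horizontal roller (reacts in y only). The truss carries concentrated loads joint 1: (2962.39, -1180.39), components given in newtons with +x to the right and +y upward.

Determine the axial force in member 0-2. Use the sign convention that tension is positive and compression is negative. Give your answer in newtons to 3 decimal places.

1945.407

N=3 nodes, M=3 members, R=3 reactions → 2N=6, M+R=6
member 0 (0-1): L=5.8150, (cx,cy)=(0.7161,0.6980)
member 1 (0-2): L=7.8000, (cx,cy)=(1.0000,0.0000)
member 2 (1-2): L=5.4494, (cx,cy)=(0.6672,-0.7449)
solve A·x = −loads:
  F[0-1] = +1420.2139 N (tension)
  F[0-2] = +1945.4068 N (tension)
  F[1-2] = -2915.6498 N (compression)
  Rx@0 = -2962.3900 N
  Ry@0 = -991.3388 N
  Ry@2 = +2171.7288 N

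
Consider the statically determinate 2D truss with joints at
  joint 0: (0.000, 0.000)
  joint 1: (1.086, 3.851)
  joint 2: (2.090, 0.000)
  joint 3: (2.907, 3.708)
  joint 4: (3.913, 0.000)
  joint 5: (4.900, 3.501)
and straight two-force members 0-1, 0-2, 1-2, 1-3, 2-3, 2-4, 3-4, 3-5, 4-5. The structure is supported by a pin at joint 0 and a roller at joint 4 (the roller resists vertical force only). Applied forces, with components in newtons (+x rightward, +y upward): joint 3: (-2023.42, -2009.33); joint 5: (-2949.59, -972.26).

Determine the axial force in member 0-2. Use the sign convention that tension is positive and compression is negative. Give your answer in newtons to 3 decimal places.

N=6 nodes, M=9 members, R=3 reactions → 2N=12, M+R=12
member 0 (0-1): L=4.0012, (cx,cy)=(0.2714,0.9625)
member 1 (0-2): L=2.0900, (cx,cy)=(1.0000,0.0000)
member 2 (1-2): L=3.9797, (cx,cy)=(0.2523,-0.9677)
member 3 (1-3): L=1.8266, (cx,cy)=(0.9969,-0.0783)
member 4 (2-3): L=3.7969, (cx,cy)=(0.2152,0.9766)
member 5 (2-4): L=1.8230, (cx,cy)=(1.0000,0.0000)
member 6 (3-4): L=3.8420, (cx,cy)=(0.2618,-0.9651)
member 7 (3-5): L=2.0037, (cx,cy)=(0.9946,-0.1033)
member 8 (4-5): L=3.6375, (cx,cy)=(0.2713,0.9625)
solve A·x = −loads:
  F[0-1] = -5016.0813 N (compression)
  F[0-2] = -3611.5522 N (compression)
  F[1-2] = +5206.2361 N (tension)
  F[1-3] = -2683.1152 N (compression)
  F[2-3] = -5158.6758 N (compression)
  F[2-4] = -1188.1206 N (compression)
  F[3-4] = +3200.0818 N (tension)
  F[3-5] = -2613.3612 N (compression)
  F[4-5] = -1290.6626 N (compression)
  Rx@0 = +4973.0100 N
  Ry@0 = +4827.7846 N
  Ry@4 = -1846.1946 N

-3611.552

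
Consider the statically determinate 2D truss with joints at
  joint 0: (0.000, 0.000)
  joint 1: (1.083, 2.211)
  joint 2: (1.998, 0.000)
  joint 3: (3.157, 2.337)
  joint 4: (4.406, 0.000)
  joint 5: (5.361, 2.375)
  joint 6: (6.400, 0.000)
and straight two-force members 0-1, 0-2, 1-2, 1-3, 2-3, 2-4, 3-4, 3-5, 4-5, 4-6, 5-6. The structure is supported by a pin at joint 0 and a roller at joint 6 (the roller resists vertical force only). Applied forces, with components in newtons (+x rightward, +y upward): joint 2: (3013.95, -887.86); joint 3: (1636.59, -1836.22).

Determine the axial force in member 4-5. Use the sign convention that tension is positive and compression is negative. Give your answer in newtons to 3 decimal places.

N=7 nodes, M=11 members, R=3 reactions → 2N=14, M+R=14
member 0 (0-1): L=2.4620, (cx,cy)=(0.4399,0.8981)
member 1 (0-2): L=1.9980, (cx,cy)=(1.0000,0.0000)
member 2 (1-2): L=2.3929, (cx,cy)=(0.3824,-0.9240)
member 3 (1-3): L=2.0778, (cx,cy)=(0.9982,0.0606)
member 4 (2-3): L=2.6086, (cx,cy)=(0.4443,0.8959)
member 5 (2-4): L=2.4080, (cx,cy)=(1.0000,0.0000)
member 6 (3-4): L=2.6498, (cx,cy)=(0.4714,-0.8819)
member 7 (3-5): L=2.2043, (cx,cy)=(0.9999,0.0172)
member 8 (4-5): L=2.5598, (cx,cy)=(0.3731,0.9278)
member 9 (4-6): L=1.9940, (cx,cy)=(1.0000,0.0000)
member 10 (5-6): L=2.5923, (cx,cy)=(0.4008,-0.9162)
solve A·x = −loads:
  F[0-1] = -1050.6255 N (compression)
  F[0-2] = +5112.6970 N (tension)
  F[1-2] = +966.4366 N (tension)
  F[1-3] = -833.2449 N (compression)
  F[2-3] = -5.7251 N (compression)
  F[2-4] = +2470.8451 N (tension)
  F[3-4] = -2048.3328 N (compression)
  F[3-5] = -1505.5832 N (compression)
  F[4-5] = +1947.0943 N (tension)
  F[4-6] = +778.9493 N (tension)
  F[5-6] = -1943.4932 N (compression)
  Rx@0 = -4650.5400 N
  Ry@0 = +943.5172 N
  Ry@6 = +1780.5628 N

1947.094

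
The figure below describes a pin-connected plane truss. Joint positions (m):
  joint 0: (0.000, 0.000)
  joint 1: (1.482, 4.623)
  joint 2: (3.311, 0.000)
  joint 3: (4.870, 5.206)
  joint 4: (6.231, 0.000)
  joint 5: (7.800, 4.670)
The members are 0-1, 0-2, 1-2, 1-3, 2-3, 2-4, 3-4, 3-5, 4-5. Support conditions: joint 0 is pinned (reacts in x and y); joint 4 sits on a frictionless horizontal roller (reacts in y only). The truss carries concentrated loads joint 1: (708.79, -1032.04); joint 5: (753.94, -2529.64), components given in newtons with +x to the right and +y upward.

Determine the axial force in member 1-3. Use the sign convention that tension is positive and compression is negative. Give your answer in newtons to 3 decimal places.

355.028

N=6 nodes, M=9 members, R=3 reactions → 2N=12, M+R=12
member 0 (0-1): L=4.8547, (cx,cy)=(0.3053,0.9523)
member 1 (0-2): L=3.3110, (cx,cy)=(1.0000,0.0000)
member 2 (1-2): L=4.9717, (cx,cy)=(0.3679,-0.9299)
member 3 (1-3): L=3.4378, (cx,cy)=(0.9855,0.1696)
member 4 (2-3): L=5.4344, (cx,cy)=(0.2869,0.9580)
member 5 (2-4): L=2.9200, (cx,cy)=(1.0000,0.0000)
member 6 (3-4): L=5.3810, (cx,cy)=(0.2529,-0.9675)
member 7 (3-5): L=2.9786, (cx,cy)=(0.9837,-0.1799)
member 8 (4-5): L=4.9265, (cx,cy)=(0.3185,0.9479)
solve A·x = −loads:
  F[0-1] = +988.5251 N (tension)
  F[0-2] = +1160.9640 N (tension)
  F[1-2] = -2057.4587 N (compression)
  F[1-3] = +355.0275 N (tension)
  F[2-3] = +1997.1142 N (tension)
  F[2-4] = -168.8676 N (compression)
  F[3-4] = -2325.3986 N (compression)
  F[3-5] = +1536.0421 N (tension)
  F[4-5] = -2377.0024 N (compression)
  Rx@0 = -1462.7300 N
  Ry@0 = -941.3390 N
  Ry@4 = +4503.0190 N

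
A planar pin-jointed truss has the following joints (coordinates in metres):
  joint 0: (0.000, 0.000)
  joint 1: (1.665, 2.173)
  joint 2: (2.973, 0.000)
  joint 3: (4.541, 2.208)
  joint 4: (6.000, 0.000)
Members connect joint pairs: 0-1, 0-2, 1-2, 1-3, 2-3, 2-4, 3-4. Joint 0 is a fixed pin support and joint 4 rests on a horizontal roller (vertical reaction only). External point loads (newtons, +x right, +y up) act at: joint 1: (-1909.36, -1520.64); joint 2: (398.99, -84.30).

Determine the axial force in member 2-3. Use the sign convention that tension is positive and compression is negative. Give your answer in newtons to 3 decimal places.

N=5 nodes, M=7 members, R=3 reactions → 2N=10, M+R=10
member 0 (0-1): L=2.7375, (cx,cy)=(0.6082,0.7938)
member 1 (0-2): L=2.9730, (cx,cy)=(1.0000,0.0000)
member 2 (1-2): L=2.5363, (cx,cy)=(0.5157,-0.8568)
member 3 (1-3): L=2.8762, (cx,cy)=(0.9999,0.0122)
member 4 (2-3): L=2.7081, (cx,cy)=(0.5790,0.8153)
member 5 (2-4): L=3.0270, (cx,cy)=(1.0000,0.0000)
member 6 (3-4): L=2.6465, (cx,cy)=(0.5513,-0.8343)
solve A·x = −loads:
  F[0-1] = -2308.8332 N (compression)
  F[0-2] = -106.1166 N (compression)
  F[1-2] = +368.7039 N (tension)
  F[1-3] = +314.9846 N (tension)
  F[2-3] = -284.0470 N (compression)
  F[2-4] = -150.4979 N (compression)
  F[3-4] = +272.9899 N (tension)
  Rx@0 = +1510.3700 N
  Ry@0 = +1832.6983 N
  Ry@4 = -227.7583 N

-284.047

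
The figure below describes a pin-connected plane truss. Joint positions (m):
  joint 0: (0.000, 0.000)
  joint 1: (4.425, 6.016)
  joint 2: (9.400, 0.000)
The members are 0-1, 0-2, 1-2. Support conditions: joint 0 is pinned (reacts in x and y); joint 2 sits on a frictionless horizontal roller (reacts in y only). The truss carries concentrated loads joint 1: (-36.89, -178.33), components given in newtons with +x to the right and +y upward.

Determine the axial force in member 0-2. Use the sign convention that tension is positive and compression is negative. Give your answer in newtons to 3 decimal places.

N=3 nodes, M=3 members, R=3 reactions → 2N=6, M+R=6
member 0 (0-1): L=7.4681, (cx,cy)=(0.5925,0.8056)
member 1 (0-2): L=9.4000, (cx,cy)=(1.0000,0.0000)
member 2 (1-2): L=7.8066, (cx,cy)=(0.6373,-0.7706)
solve A·x = −loads:
  F[0-1] = -146.4722 N (compression)
  F[0-2] = +49.8974 N (tension)
  F[1-2] = -78.2973 N (compression)
  Rx@0 = +36.8900 N
  Ry@0 = +117.9917 N
  Ry@2 = +60.3383 N

49.897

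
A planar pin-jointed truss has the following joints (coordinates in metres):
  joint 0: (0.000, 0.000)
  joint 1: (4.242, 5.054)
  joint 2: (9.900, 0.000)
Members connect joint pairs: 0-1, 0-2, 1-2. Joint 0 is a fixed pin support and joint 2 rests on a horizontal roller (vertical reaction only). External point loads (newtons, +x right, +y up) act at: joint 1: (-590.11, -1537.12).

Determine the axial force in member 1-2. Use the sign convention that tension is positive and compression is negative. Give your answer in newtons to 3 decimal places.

-536.461

N=3 nodes, M=3 members, R=3 reactions → 2N=6, M+R=6
member 0 (0-1): L=6.5983, (cx,cy)=(0.6429,0.7660)
member 1 (0-2): L=9.9000, (cx,cy)=(1.0000,0.0000)
member 2 (1-2): L=7.5866, (cx,cy)=(0.7458,-0.6662)
solve A·x = −loads:
  F[0-1] = -1540.2218 N (compression)
  F[0-2] = +400.0885 N (tension)
  F[1-2] = -536.4608 N (compression)
  Rx@0 = +590.1100 N
  Ry@0 = +1179.7415 N
  Ry@2 = +357.3785 N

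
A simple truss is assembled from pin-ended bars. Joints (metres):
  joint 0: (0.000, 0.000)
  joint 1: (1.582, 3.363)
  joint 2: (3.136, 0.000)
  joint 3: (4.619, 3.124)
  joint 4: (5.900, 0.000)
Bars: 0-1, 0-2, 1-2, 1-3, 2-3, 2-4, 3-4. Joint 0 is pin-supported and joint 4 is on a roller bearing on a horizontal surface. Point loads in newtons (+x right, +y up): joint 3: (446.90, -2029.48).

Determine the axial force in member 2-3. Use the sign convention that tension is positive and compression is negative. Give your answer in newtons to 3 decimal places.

-243.026

N=5 nodes, M=7 members, R=3 reactions → 2N=10, M+R=10
member 0 (0-1): L=3.7165, (cx,cy)=(0.4257,0.9049)
member 1 (0-2): L=3.1360, (cx,cy)=(1.0000,0.0000)
member 2 (1-2): L=3.7047, (cx,cy)=(0.4195,-0.9078)
member 3 (1-3): L=3.0464, (cx,cy)=(0.9969,-0.0785)
member 4 (2-3): L=3.4581, (cx,cy)=(0.4288,0.9034)
member 5 (2-4): L=2.7640, (cx,cy)=(1.0000,0.0000)
member 6 (3-4): L=3.3764, (cx,cy)=(0.3794,-0.9252)
solve A·x = −loads:
  F[0-1] = -225.4534 N (compression)
  F[0-2] = +542.8682 N (tension)
  F[1-2] = +241.8500 N (tension)
  F[1-3] = -198.0271 N (compression)
  F[2-3] = -243.0256 N (compression)
  F[2-4] = +748.5369 N (tension)
  F[3-4] = -1972.9812 N (compression)
  Rx@0 = -446.9000 N
  Ry@0 = +204.0082 N
  Ry@4 = +1825.4718 N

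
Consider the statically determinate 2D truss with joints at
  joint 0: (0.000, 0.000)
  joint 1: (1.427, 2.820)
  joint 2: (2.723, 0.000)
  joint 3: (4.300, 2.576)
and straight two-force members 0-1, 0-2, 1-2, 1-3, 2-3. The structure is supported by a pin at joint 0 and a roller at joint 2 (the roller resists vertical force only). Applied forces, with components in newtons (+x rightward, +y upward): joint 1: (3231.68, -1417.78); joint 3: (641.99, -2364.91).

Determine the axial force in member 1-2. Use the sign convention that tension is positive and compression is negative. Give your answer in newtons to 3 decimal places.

N=4 nodes, M=5 members, R=3 reactions → 2N=8, M+R=8
member 0 (0-1): L=3.1605, (cx,cy)=(0.4515,0.8923)
member 1 (0-2): L=2.7230, (cx,cy)=(1.0000,0.0000)
member 2 (1-2): L=3.1035, (cx,cy)=(0.4176,-0.9086)
member 3 (1-3): L=2.8833, (cx,cy)=(0.9964,-0.0846)
member 4 (2-3): L=3.0204, (cx,cy)=(0.5221,0.8529)
solve A·x = −loads:
  F[0-1] = +5210.2915 N (tension)
  F[0-2] = +1521.1632 N (tension)
  F[1-2] = -6862.4214 N (compression)
  F[1-3] = +1993.6322 N (tension)
  F[2-3] = -2575.0639 N (compression)
  Rx@0 = -3873.6700 N
  Ry@0 = -4648.9622 N
  Ry@2 = +8431.6522 N

-6862.421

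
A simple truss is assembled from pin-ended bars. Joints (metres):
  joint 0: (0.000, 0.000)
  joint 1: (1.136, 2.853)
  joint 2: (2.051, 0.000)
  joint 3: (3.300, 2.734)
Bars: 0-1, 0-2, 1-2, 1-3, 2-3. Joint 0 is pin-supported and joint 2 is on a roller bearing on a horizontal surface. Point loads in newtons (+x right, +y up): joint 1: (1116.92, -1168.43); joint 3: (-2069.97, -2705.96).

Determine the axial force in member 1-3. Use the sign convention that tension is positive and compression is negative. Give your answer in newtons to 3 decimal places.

N=4 nodes, M=5 members, R=3 reactions → 2N=8, M+R=8
member 0 (0-1): L=3.0708, (cx,cy)=(0.3699,0.9291)
member 1 (0-2): L=2.0510, (cx,cy)=(1.0000,0.0000)
member 2 (1-2): L=2.9961, (cx,cy)=(0.3054,-0.9522)
member 3 (1-3): L=2.1673, (cx,cy)=(0.9985,-0.0549)
member 4 (2-3): L=3.0058, (cx,cy)=(0.4155,0.9096)
solve A·x = −loads:
  F[0-1] = -85.0667 N (compression)
  F[0-2] = -921.5812 N (compression)
  F[1-2] = -1097.0832 N (compression)
  F[1-3] = -814.5758 N (compression)
  F[2-3] = -3024.1326 N (compression)
  Rx@0 = +953.0500 N
  Ry@0 = +79.0320 N
  Ry@2 = +3795.3580 N

-814.576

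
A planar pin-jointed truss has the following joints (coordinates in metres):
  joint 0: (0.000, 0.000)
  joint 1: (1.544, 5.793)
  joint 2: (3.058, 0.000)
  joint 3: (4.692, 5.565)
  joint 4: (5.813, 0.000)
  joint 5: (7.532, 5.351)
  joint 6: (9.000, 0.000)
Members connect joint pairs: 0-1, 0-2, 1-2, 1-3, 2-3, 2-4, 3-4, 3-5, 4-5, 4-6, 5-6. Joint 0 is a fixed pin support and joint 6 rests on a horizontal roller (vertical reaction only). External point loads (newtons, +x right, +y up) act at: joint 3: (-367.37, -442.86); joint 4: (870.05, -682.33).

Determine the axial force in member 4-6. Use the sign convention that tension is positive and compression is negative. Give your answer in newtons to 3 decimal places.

N=7 nodes, M=11 members, R=3 reactions → 2N=14, M+R=14
member 0 (0-1): L=5.9952, (cx,cy)=(0.2575,0.9663)
member 1 (0-2): L=3.0580, (cx,cy)=(1.0000,0.0000)
member 2 (1-2): L=5.9876, (cx,cy)=(0.2529,-0.9675)
member 3 (1-3): L=3.1562, (cx,cy)=(0.9974,-0.0722)
member 4 (2-3): L=5.7999, (cx,cy)=(0.2817,0.9595)
member 5 (2-4): L=2.7550, (cx,cy)=(1.0000,0.0000)
member 6 (3-4): L=5.6768, (cx,cy)=(0.1975,-0.9803)
member 7 (3-5): L=2.8481, (cx,cy)=(0.9972,-0.0751)
member 8 (4-5): L=5.6203, (cx,cy)=(0.3059,0.9521)
member 9 (4-6): L=3.1870, (cx,cy)=(1.0000,0.0000)
member 10 (5-6): L=5.5487, (cx,cy)=(0.2646,-0.9644)
solve A·x = −loads:
  F[0-1] = -704.5250 N (compression)
  F[0-2] = +684.1220 N (tension)
  F[1-2] = +731.0458 N (tension)
  F[1-3] = -367.2515 N (compression)
  F[2-3] = -737.1481 N (compression)
  F[2-4] = +1076.6470 N (tension)
  F[3-4] = +262.5440 N (tension)
  F[3-5] = -259.1745 N (compression)
  F[4-5] = +446.3453 N (tension)
  F[4-6] = +121.9255 N (tension)
  F[5-6] = -460.8511 N (compression)
  Rx@0 = -502.6800 N
  Ry@0 = +680.7601 N
  Ry@6 = +444.4299 N

121.925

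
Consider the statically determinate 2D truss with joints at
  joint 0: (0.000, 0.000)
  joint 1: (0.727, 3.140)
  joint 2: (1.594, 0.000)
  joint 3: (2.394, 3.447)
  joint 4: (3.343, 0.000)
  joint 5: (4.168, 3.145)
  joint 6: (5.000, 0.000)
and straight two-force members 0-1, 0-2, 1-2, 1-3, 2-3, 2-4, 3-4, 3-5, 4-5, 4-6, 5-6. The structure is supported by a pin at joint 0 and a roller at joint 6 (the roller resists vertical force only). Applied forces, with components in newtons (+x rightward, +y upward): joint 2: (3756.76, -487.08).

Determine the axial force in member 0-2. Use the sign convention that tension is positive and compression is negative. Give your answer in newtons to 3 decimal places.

N=7 nodes, M=11 members, R=3 reactions → 2N=14, M+R=14
member 0 (0-1): L=3.2231, (cx,cy)=(0.2256,0.9742)
member 1 (0-2): L=1.5940, (cx,cy)=(1.0000,0.0000)
member 2 (1-2): L=3.2575, (cx,cy)=(0.2662,-0.9639)
member 3 (1-3): L=1.6950, (cx,cy)=(0.9835,0.1811)
member 4 (2-3): L=3.5386, (cx,cy)=(0.2261,0.9741)
member 5 (2-4): L=1.7490, (cx,cy)=(1.0000,0.0000)
member 6 (3-4): L=3.5752, (cx,cy)=(0.2654,-0.9641)
member 7 (3-5): L=1.7995, (cx,cy)=(0.9858,-0.1678)
member 8 (4-5): L=3.2514, (cx,cy)=(0.2537,0.9673)
member 9 (4-6): L=1.6570, (cx,cy)=(1.0000,0.0000)
member 10 (5-6): L=3.2532, (cx,cy)=(0.2557,-0.9667)
solve A·x = −loads:
  F[0-1] = -340.5759 N (compression)
  F[0-2] = +3833.5810 N (tension)
  F[1-2] = +313.5915 N (tension)
  F[1-3] = -162.9804 N (compression)
  F[2-3] = +189.7114 N (tension)
  F[2-4] = +117.3956 N (tension)
  F[3-4] = -147.2303 N (compression)
  F[3-5] = -79.4421 N (compression)
  F[4-5] = +146.7516 N (tension)
  F[4-6] = +41.0791 N (tension)
  F[5-6] = -160.6229 N (compression)
  Rx@0 = -3756.7600 N
  Ry@0 = +331.7989 N
  Ry@6 = +155.2811 N

3833.581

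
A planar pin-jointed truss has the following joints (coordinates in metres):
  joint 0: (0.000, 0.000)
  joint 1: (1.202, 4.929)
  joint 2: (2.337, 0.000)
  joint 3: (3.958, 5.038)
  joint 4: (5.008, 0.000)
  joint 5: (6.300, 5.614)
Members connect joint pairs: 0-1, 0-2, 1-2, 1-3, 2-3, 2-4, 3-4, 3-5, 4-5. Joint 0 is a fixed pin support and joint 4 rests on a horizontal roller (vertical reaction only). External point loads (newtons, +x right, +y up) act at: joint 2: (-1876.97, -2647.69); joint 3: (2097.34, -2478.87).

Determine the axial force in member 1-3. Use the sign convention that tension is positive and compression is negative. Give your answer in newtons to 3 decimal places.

83.716

N=6 nodes, M=9 members, R=3 reactions → 2N=12, M+R=12
member 0 (0-1): L=5.0734, (cx,cy)=(0.2369,0.9715)
member 1 (0-2): L=2.3370, (cx,cy)=(1.0000,0.0000)
member 2 (1-2): L=5.0580, (cx,cy)=(0.2244,-0.9745)
member 3 (1-3): L=2.7582, (cx,cy)=(0.9992,0.0395)
member 4 (2-3): L=5.2924, (cx,cy)=(0.3063,0.9519)
member 5 (2-4): L=2.6710, (cx,cy)=(1.0000,0.0000)
member 6 (3-4): L=5.1463, (cx,cy)=(0.2040,-0.9790)
member 7 (3-5): L=2.4118, (cx,cy)=(0.9711,0.2388)
member 8 (4-5): L=5.7608, (cx,cy)=(0.2243,0.9745)
solve A·x = −loads:
  F[0-1] = +183.2536 N (tension)
  F[0-2] = +176.9536 N (tension)
  F[1-2] = -179.3004 N (compression)
  F[1-3] = +83.7164 N (tension)
  F[2-3] = +2964.9174 N (tension)
  F[2-4] = +1105.5629 N (tension)
  F[3-4] = -5418.5801 N (compression)
  F[3-5] = +0.0000 N (tension)
  F[4-5] = -0.0000 N (compression)
  Rx@0 = -220.3700 N
  Ry@0 = -178.0362 N
  Ry@4 = +5304.5962 N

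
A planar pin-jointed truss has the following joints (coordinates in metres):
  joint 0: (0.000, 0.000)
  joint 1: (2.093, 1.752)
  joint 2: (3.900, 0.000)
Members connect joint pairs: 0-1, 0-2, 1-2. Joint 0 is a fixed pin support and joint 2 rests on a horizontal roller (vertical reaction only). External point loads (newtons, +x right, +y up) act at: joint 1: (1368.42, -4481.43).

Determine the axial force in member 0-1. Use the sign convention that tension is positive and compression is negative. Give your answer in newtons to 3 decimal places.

N=3 nodes, M=3 members, R=3 reactions → 2N=6, M+R=6
member 0 (0-1): L=2.7295, (cx,cy)=(0.7668,0.6419)
member 1 (0-2): L=3.9000, (cx,cy)=(1.0000,0.0000)
member 2 (1-2): L=2.5169, (cx,cy)=(0.7179,-0.6961)
solve A·x = −loads:
  F[0-1] = -2277.1661 N (compression)
  F[0-2] = +3114.5692 N (tension)
  F[1-2] = -4338.1511 N (compression)
  Rx@0 = -1368.4200 N
  Ry@0 = +1461.6595 N
  Ry@2 = +3019.7705 N

-2277.166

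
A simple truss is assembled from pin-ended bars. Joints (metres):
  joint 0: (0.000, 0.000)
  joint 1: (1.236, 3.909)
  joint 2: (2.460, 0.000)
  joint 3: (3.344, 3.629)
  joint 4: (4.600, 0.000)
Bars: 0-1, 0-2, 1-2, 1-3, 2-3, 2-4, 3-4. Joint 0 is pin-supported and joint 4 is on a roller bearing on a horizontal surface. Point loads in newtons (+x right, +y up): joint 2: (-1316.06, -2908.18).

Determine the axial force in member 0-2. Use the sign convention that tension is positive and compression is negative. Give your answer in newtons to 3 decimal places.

-888.271

N=5 nodes, M=7 members, R=3 reactions → 2N=10, M+R=10
member 0 (0-1): L=4.0998, (cx,cy)=(0.3015,0.9535)
member 1 (0-2): L=2.4600, (cx,cy)=(1.0000,0.0000)
member 2 (1-2): L=4.0962, (cx,cy)=(0.2988,-0.9543)
member 3 (1-3): L=2.1265, (cx,cy)=(0.9913,-0.1317)
member 4 (2-3): L=3.7351, (cx,cy)=(0.2367,0.9716)
member 5 (2-4): L=2.1400, (cx,cy)=(1.0000,0.0000)
member 6 (3-4): L=3.8402, (cx,cy)=(0.3271,-0.9450)
solve A·x = −loads:
  F[0-1] = -1418.9571 N (compression)
  F[0-2] = -888.2706 N (compression)
  F[1-2] = +1541.3604 N (tension)
  F[1-3] = -896.1768 N (compression)
  F[2-3] = +1479.2706 N (tension)
  F[2-4] = +538.2713 N (tension)
  F[3-4] = -1645.7582 N (compression)
  Rx@0 = +1316.0600 N
  Ry@0 = +1352.9359 N
  Ry@4 = +1555.2441 N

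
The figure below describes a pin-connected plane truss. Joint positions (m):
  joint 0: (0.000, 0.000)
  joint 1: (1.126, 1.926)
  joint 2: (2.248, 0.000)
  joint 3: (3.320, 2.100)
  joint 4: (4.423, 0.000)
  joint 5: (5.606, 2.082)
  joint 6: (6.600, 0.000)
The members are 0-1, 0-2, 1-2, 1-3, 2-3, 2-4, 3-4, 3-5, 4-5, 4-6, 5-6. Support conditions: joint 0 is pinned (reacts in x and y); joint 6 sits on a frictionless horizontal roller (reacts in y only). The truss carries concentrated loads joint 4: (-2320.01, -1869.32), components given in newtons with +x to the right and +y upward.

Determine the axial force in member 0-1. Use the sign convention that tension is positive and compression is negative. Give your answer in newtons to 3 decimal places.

N=7 nodes, M=11 members, R=3 reactions → 2N=14, M+R=14
member 0 (0-1): L=2.2310, (cx,cy)=(0.5047,0.8633)
member 1 (0-2): L=2.2480, (cx,cy)=(1.0000,0.0000)
member 2 (1-2): L=2.2290, (cx,cy)=(0.5034,-0.8641)
member 3 (1-3): L=2.2009, (cx,cy)=(0.9969,0.0791)
member 4 (2-3): L=2.3578, (cx,cy)=(0.4547,0.8907)
member 5 (2-4): L=2.1750, (cx,cy)=(1.0000,0.0000)
member 6 (3-4): L=2.3720, (cx,cy)=(0.4650,-0.8853)
member 7 (3-5): L=2.2861, (cx,cy)=(1.0000,-0.0079)
member 8 (4-5): L=2.3946, (cx,cy)=(0.4940,0.8694)
member 9 (4-6): L=2.1770, (cx,cy)=(1.0000,0.0000)
member 10 (5-6): L=2.3071, (cx,cy)=(0.4308,-0.9024)
solve A·x = −loads:
  F[0-1] = -714.2349 N (compression)
  F[0-2] = -1959.5308 N (compression)
  F[1-2] = +650.4521 N (tension)
  F[1-3] = -690.0565 N (compression)
  F[2-3] = -631.0319 N (compression)
  F[2-4] = -1345.2068 N (compression)
  F[3-4] = +708.0680 N (tension)
  F[3-5] = -1304.0946 N (compression)
  F[4-5] = +1429.0204 N (tension)
  F[4-6] = +598.0842 N (tension)
  F[5-6] = -1388.1755 N (compression)
  Rx@0 = +2320.0100 N
  Ry@0 = +616.5924 N
  Ry@6 = +1252.7276 N

-714.235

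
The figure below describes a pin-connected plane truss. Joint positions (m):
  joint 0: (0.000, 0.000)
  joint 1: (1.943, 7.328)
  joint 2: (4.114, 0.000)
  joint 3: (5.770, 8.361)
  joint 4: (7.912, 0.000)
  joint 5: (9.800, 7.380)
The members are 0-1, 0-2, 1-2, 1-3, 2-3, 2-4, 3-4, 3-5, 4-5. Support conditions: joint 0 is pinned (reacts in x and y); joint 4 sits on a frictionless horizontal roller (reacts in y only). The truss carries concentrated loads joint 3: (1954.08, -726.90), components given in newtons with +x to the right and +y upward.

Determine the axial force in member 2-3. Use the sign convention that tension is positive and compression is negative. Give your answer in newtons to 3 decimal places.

N=6 nodes, M=9 members, R=3 reactions → 2N=12, M+R=12
member 0 (0-1): L=7.5812, (cx,cy)=(0.2563,0.9666)
member 1 (0-2): L=4.1140, (cx,cy)=(1.0000,0.0000)
member 2 (1-2): L=7.6428, (cx,cy)=(0.2841,-0.9588)
member 3 (1-3): L=3.9640, (cx,cy)=(0.9654,0.2606)
member 4 (2-3): L=8.5234, (cx,cy)=(0.1943,0.9809)
member 5 (2-4): L=3.7980, (cx,cy)=(1.0000,0.0000)
member 6 (3-4): L=8.6310, (cx,cy)=(0.2482,-0.9687)
member 7 (3-5): L=4.1477, (cx,cy)=(0.9716,-0.2365)
member 8 (4-5): L=7.6177, (cx,cy)=(0.2478,0.9688)
solve A·x = −loads:
  F[0-1] = +1932.7345 N (tension)
  F[0-2] = +1458.7369 N (tension)
  F[1-2] = -1675.0426 N (compression)
  F[1-3] = +1005.9076 N (tension)
  F[2-3] = +1637.2417 N (tension)
  F[2-4] = +664.8322 N (tension)
  F[3-4] = -2678.8886 N (compression)
  F[3-5] = -0.0000 N (tension)
  F[4-5] = +0.0000 N (tension)
  Rx@0 = -1954.0800 N
  Ry@0 = -1868.1804 N
  Ry@4 = +2595.0804 N

1637.242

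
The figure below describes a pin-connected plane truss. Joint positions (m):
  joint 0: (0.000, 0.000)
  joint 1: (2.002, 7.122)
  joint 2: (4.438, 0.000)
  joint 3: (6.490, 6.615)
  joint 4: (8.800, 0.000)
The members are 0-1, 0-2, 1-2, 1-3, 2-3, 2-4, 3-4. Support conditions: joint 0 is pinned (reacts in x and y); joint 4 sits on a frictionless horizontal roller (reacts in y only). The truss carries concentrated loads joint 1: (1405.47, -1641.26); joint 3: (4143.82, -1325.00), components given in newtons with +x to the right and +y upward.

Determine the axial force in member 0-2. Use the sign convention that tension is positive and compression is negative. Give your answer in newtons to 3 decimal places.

N=5 nodes, M=7 members, R=3 reactions → 2N=10, M+R=10
member 0 (0-1): L=7.3980, (cx,cy)=(0.2706,0.9627)
member 1 (0-2): L=4.4380, (cx,cy)=(1.0000,0.0000)
member 2 (1-2): L=7.5271, (cx,cy)=(0.3236,-0.9462)
member 3 (1-3): L=4.5165, (cx,cy)=(0.9937,-0.1123)
member 4 (2-3): L=6.9260, (cx,cy)=(0.2963,0.9551)
member 5 (2-4): L=4.3620, (cx,cy)=(1.0000,0.0000)
member 6 (3-4): L=7.0067, (cx,cy)=(0.3297,-0.9441)
solve A·x = −loads:
  F[0-1] = +2738.9080 N (tension)
  F[0-2] = +4808.1073 N (tension)
  F[1-2] = -4620.5190 N (compression)
  F[1-3] = +836.3435 N (tension)
  F[2-3] = +4577.3717 N (tension)
  F[2-4] = +1956.5944 N (tension)
  F[3-4] = -5934.7780 N (compression)
  Rx@0 = -5549.2900 N
  Ry@0 = -2636.7149 N
  Ry@4 = +5602.9749 N

4808.107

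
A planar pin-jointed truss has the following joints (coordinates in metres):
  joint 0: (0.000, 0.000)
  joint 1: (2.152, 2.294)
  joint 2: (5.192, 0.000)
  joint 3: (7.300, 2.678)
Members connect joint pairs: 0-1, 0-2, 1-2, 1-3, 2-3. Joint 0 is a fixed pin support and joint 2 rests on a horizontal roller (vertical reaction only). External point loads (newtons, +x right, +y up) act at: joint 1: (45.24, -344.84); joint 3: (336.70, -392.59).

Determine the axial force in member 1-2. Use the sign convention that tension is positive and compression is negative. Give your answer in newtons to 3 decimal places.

N=4 nodes, M=5 members, R=3 reactions → 2N=8, M+R=8
member 0 (0-1): L=3.1454, (cx,cy)=(0.6842,0.7293)
member 1 (0-2): L=5.1920, (cx,cy)=(1.0000,0.0000)
member 2 (1-2): L=3.8084, (cx,cy)=(0.7982,-0.6024)
member 3 (1-3): L=5.1623, (cx,cy)=(0.9972,0.0744)
member 4 (2-3): L=3.4081, (cx,cy)=(0.6185,0.7858)
solve A·x = −loads:
  F[0-1] = +207.2372 N (tension)
  F[0-2] = +240.1538 N (tension)
  F[1-2] = -738.4596 N (compression)
  F[1-3] = +687.9142 N (tension)
  F[2-3] = -564.7477 N (compression)
  Rx@0 = -381.9400 N
  Ry@0 = -151.1420 N
  Ry@2 = +888.5720 N

-738.460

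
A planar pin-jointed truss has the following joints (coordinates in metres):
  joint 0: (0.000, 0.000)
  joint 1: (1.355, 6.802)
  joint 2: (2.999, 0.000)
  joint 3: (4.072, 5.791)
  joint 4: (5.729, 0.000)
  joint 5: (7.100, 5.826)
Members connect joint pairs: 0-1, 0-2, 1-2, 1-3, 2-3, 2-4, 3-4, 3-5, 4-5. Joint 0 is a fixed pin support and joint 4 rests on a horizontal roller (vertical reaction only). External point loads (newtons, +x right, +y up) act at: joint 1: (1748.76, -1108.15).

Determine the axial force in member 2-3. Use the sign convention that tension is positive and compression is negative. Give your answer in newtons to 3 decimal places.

N=6 nodes, M=9 members, R=3 reactions → 2N=12, M+R=12
member 0 (0-1): L=6.9356, (cx,cy)=(0.1954,0.9807)
member 1 (0-2): L=2.9990, (cx,cy)=(1.0000,0.0000)
member 2 (1-2): L=6.9979, (cx,cy)=(0.2349,-0.9720)
member 3 (1-3): L=2.8990, (cx,cy)=(0.9372,-0.3487)
member 4 (2-3): L=5.8896, (cx,cy)=(0.1822,0.9833)
member 5 (2-4): L=2.7300, (cx,cy)=(1.0000,0.0000)
member 6 (3-4): L=6.0234, (cx,cy)=(0.2751,-0.9614)
member 7 (3-5): L=3.0282, (cx,cy)=(0.9999,0.0116)
member 8 (4-5): L=5.9851, (cx,cy)=(0.2291,0.9734)
solve A·x = −loads:
  F[0-1] = +1254.4075 N (tension)
  F[0-2] = +1503.6896 N (tension)
  F[1-2] = -2010.9316 N (compression)
  F[1-3] = -1100.3435 N (compression)
  F[2-3] = +1987.9204 N (tension)
  F[2-4] = +669.0907 N (tension)
  F[3-4] = -2432.2269 N (compression)
  F[3-5] = +0.0000 N (tension)
  F[4-5] = -0.0000 N (compression)
  Rx@0 = -1748.7600 N
  Ry@0 = -1230.2352 N
  Ry@4 = +2338.3852 N

1987.920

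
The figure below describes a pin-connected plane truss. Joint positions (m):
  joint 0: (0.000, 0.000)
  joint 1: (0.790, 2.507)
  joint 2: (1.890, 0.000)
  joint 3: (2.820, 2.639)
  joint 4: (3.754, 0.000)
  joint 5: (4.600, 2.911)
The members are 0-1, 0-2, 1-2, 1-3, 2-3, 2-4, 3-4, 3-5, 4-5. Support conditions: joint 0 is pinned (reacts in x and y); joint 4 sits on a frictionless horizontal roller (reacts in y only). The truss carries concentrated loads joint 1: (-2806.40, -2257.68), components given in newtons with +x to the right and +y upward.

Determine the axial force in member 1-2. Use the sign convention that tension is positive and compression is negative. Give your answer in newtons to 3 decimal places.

1599.628

N=6 nodes, M=9 members, R=3 reactions → 2N=12, M+R=12
member 0 (0-1): L=2.6285, (cx,cy)=(0.3005,0.9538)
member 1 (0-2): L=1.8900, (cx,cy)=(1.0000,0.0000)
member 2 (1-2): L=2.7377, (cx,cy)=(0.4018,-0.9157)
member 3 (1-3): L=2.0343, (cx,cy)=(0.9979,0.0649)
member 4 (2-3): L=2.7981, (cx,cy)=(0.3324,0.9431)
member 5 (2-4): L=1.8640, (cx,cy)=(1.0000,0.0000)
member 6 (3-4): L=2.7994, (cx,cy)=(0.3336,-0.9427)
member 7 (3-5): L=1.8007, (cx,cy)=(0.9885,0.1511)
member 8 (4-5): L=3.0314, (cx,cy)=(0.2791,0.9603)
solve A·x = −loads:
  F[0-1] = -3834.0011 N (compression)
  F[0-2] = -1654.0961 N (compression)
  F[1-2] = +1599.6276 N (tension)
  F[1-3] = +1013.5082 N (tension)
  F[2-3] = -1553.1231 N (compression)
  F[2-4] = -495.1586 N (compression)
  F[3-4] = +1484.1010 N (tension)
  F[3-5] = -0.0000 N (compression)
  F[4-5] = -0.0000 N (compression)
  Rx@0 = +2806.4000 N
  Ry@0 = +3656.7417 N
  Ry@4 = -1399.0617 N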